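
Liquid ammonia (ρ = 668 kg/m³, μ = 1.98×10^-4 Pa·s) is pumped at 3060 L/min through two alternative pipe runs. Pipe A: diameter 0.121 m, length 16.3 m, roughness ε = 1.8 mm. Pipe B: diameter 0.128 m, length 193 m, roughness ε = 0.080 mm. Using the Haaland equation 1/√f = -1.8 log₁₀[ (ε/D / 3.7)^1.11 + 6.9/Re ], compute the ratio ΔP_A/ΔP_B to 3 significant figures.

Pipe A: V = Q/A = 0.051/0.0115 = 4.435 m/s; Re = 1.811e+06; ε/D = 0.0149; Haaland → f = 0.04367; ΔP_A = f(L/D)(ρV²/2) = 3.865e+04 Pa.
Pipe B: V = Q/A = 0.051/0.01287 = 3.963 m/s; Re = 1.712e+06; ε/D = 0.000625; Haaland → f = 0.01783; ΔP_B = f(L/D)(ρV²/2) = 1.41e+05 Pa.
ΔP_A/ΔP_B = 3.865e+04/1.41e+05 = 0.274.

ΔP_A/ΔP_B ≈ 0.274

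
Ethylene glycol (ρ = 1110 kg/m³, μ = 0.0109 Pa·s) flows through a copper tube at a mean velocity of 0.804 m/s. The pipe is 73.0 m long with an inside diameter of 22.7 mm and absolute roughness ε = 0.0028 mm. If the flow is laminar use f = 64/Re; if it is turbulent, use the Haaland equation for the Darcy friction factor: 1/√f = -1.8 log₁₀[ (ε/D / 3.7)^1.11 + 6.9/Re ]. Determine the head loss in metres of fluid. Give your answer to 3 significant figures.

Reynolds number Re = ρVD/μ = 1110 · 0.804 · 0.0227 / 0.0109 = 1859.
Re < 2300 → laminar flow, so f = 64/Re = 64/1859 = 0.03444 (the turbulent correlation is not needed).
Darcy-Weisbach: ΔP = f(L/D)(ρV²/2) = 0.03444·(73/0.0227)·(1110·0.804²/2) = 0.03444·3216·358.8 = 3.973e+04 Pa.
Head loss h_f = ΔP/(ρg) = 3.973e+04/(1110·9.81) = 3.65 m.

h_f ≈ 3.65 m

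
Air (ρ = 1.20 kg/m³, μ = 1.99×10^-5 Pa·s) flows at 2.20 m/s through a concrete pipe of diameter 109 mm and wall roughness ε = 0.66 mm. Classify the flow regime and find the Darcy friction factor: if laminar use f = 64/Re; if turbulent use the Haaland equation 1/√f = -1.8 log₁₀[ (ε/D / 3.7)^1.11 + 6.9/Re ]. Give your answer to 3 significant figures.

f ≈ 0.0369

Re = ρVD/μ = 1.2·2.2·0.109/1.99e-05 = 1.446e+04.
Re > 4000 → turbulent. ε/D = 0.00066/0.109 = 0.00606; Haaland: 1/√f = -1.8 log₁₀[0.000808 + 0.000477] = 5.204, so f = 0.03693.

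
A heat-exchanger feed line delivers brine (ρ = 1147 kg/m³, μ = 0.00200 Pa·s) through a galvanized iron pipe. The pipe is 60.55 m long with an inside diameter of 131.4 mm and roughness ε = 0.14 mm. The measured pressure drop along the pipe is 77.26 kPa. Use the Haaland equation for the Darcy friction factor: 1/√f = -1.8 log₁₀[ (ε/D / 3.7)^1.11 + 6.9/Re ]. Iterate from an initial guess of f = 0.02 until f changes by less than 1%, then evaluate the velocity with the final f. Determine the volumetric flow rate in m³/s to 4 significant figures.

Rearranging Darcy-Weisbach: V = √(2·ΔP·D/(f·L·ρ)). With ε/D = 0.00014/0.1314 = 0.00107, iterate starting from f = 0.02:
  f = 0.02 → V = √(2·7.726e+04·0.1314/(0.02·60.55·1147)) = 3.823 m/s; Re = ρVD/μ = 2.881e+05; f → 0.02083
  f = 0.02083 → V = 3.747 m/s; Re = 2.823e+05; f → 0.02084
Converged (Δf/f < 1%). With the final f = 0.02084: V = √(2·7.726e+04·0.1314/(0.02084·60.55·1147)) = 3.745 m/s.
Q = V·A = 3.745·(π/4·0.1314²) = 0.05079 m³/s = 0.05079 m³/s.

Q ≈ 0.05079 m³/s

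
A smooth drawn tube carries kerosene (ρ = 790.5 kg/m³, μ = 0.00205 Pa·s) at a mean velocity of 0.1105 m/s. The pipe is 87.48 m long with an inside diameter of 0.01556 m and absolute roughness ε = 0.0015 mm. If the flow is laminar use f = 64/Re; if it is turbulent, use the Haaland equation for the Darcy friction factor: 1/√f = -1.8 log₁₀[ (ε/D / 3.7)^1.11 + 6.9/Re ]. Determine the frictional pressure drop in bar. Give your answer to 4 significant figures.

ΔP ≈ 0.02619 bar

Reynolds number Re = ρVD/μ = 790.5 · 0.1105 · 0.01556 / 0.00205 = 663.
Re < 2300 → laminar flow, so f = 64/Re = 64/663 = 0.09653 (the turbulent correlation is not needed).
Darcy-Weisbach: ΔP = f(L/D)(ρV²/2) = 0.09653·(87.48/0.01556)·(790.5·0.1105²/2) = 0.09653·5622·4.826 = 2619 Pa.
ΔP = 2619 Pa = 0.02619 bar.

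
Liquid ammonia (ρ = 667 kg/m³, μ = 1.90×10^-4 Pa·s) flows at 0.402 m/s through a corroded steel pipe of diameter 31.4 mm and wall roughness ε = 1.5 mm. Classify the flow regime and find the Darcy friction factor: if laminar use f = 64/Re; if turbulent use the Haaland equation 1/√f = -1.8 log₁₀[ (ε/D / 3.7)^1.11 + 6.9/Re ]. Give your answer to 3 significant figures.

f ≈ 0.0708

Re = ρVD/μ = 667·0.402·0.0314/0.00019 = 4.431e+04.
Re > 4000 → turbulent. ε/D = 0.0015/0.0314 = 0.0478; Haaland: 1/√f = -1.8 log₁₀[0.008 + 0.000156] = 3.759, so f = 0.07076.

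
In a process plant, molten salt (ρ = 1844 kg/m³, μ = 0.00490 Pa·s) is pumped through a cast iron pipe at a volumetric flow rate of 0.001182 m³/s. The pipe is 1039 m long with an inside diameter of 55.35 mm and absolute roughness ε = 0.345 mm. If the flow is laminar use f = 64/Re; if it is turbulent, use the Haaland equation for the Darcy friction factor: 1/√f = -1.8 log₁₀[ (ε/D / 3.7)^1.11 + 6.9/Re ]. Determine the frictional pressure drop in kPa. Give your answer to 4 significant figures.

ΔP ≈ 161.9 kPa

Cross-sectional area A = πD²/4 = π(0.05535)²/4 = 0.002406 m²; mean velocity V = Q/A = 0.001182/0.002406 = 0.4912 m/s.
Reynolds number Re = ρVD/μ = 1844 · 0.4912 · 0.05535 / 0.0049 = 1.023e+04.
Re > 4000 → turbulent. Relative roughness ε/D = 0.000345/0.05535 = 0.00623. Haaland: 1/√f = -1.8 log₁₀[(0.00623/3.7)^1.11 + 6.9/1.023e+04] = -1.8 log₁₀[0.000834 + 0.000674] = 5.078, so f = 0.03877.
Darcy-Weisbach: ΔP = f(L/D)(ρV²/2) = 0.03877·(1039/0.05535)·(1844·0.4912²/2) = 0.03877·1.877e+04·222.5 = 1.619e+05 Pa.
ΔP = 1.619e+05 Pa = 161.9 kPa.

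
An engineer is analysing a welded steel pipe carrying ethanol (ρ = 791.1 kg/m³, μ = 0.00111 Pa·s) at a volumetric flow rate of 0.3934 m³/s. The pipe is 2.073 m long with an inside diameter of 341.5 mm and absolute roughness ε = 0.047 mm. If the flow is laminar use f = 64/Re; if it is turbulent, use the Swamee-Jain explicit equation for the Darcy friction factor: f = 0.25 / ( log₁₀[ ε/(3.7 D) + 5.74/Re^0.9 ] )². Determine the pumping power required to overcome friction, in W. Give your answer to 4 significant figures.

P ≈ 243.7 W

Cross-sectional area A = πD²/4 = π(0.3415)²/4 = 0.09159 m²; mean velocity V = Q/A = 0.3934/0.09159 = 4.295 m/s.
Reynolds number Re = ρVD/μ = 791.1 · 4.295 · 0.3415 / 0.00111 = 1.045e+06.
Re > 4000 → turbulent. Relative roughness ε/D = 4.7e-05/0.3415 = 0.000138. Swamee-Jain: f = 0.25/(log₁₀[0.000138/3.7 + 5.74/1.045e+06^0.9])² = 0.25/(log₁₀[3.72e-05 + 2.2e-05])² = 0.25/(-4.228)² = 0.01399.
Darcy-Weisbach: ΔP = f(L/D)(ρV²/2) = 0.01399·(2.073/0.3415)·(791.1·4.295²/2) = 0.01399·6.07·7297 = 619.4 Pa.
Pumping power P = QΔP = 0.3934·619.4 = 243.69 W = 243.7 W.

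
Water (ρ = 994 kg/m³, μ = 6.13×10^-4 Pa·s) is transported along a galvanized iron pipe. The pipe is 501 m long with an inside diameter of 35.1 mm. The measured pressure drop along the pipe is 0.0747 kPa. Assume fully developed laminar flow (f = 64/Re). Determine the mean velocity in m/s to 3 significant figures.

For laminar flow, f = 64/Re with Re = ρVD/μ, so Darcy-Weisbach reduces to ΔP = 32μLV/D². Solving for V: V = ΔP·D²/(32μL) = 74.7·(0.0351)²/(32·0.000613·501) = 0.009365 m/s.
Check: Re = ρVD/μ = 994·0.009365·0.0351/0.000613 = 533 < 2300, so the laminar assumption holds.

V ≈ 0.00936 m/s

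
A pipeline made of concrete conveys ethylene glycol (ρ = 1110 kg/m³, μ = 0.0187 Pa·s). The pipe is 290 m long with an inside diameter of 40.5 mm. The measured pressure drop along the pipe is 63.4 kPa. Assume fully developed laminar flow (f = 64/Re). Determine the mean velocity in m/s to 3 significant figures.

V ≈ 0.599 m/s

For laminar flow, f = 64/Re with Re = ρVD/μ, so Darcy-Weisbach reduces to ΔP = 32μLV/D². Solving for V: V = ΔP·D²/(32μL) = 6.34e+04·(0.0405)²/(32·0.0187·290) = 0.5993 m/s.
Check: Re = ρVD/μ = 1110·0.5993·0.0405/0.0187 = 1441 < 2300, so the laminar assumption holds.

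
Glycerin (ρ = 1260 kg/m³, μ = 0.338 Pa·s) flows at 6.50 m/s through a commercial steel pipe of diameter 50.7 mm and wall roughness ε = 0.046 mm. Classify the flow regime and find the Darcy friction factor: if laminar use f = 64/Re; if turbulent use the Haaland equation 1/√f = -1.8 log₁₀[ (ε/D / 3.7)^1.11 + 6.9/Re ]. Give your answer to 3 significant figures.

f ≈ 0.0521

Re = ρVD/μ = 1260·6.5·0.0507/0.338 = 1228.
Re < 2300 → laminar, so f = 64/Re = 0.0521 (roughness is irrelevant in laminar flow).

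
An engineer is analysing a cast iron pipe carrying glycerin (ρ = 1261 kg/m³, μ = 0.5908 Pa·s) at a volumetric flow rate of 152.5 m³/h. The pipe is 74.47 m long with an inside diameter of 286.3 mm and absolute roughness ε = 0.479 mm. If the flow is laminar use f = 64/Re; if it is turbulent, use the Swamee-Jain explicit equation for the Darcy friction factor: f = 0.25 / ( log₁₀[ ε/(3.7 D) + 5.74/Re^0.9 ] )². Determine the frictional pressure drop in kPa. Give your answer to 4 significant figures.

Q = 152.5 m³/h = 152.5/3600 = 0.04236 m³/s.
Cross-sectional area A = πD²/4 = π(0.2863)²/4 = 0.06438 m²; mean velocity V = Q/A = 0.04236/0.06438 = 0.658 m/s.
Reynolds number Re = ρVD/μ = 1261 · 0.658 · 0.2863 / 0.591 = 402.1.
Re < 2300 → laminar flow, so f = 64/Re = 64/402.1 = 0.1592 (the turbulent correlation is not needed).
Darcy-Weisbach: ΔP = f(L/D)(ρV²/2) = 0.1592·(74.47/0.2863)·(1261·0.658²/2) = 0.1592·260.1·273 = 1.13e+04 Pa.
ΔP = 1.13e+04 Pa = 11.30 kPa.

ΔP ≈ 11.30 kPa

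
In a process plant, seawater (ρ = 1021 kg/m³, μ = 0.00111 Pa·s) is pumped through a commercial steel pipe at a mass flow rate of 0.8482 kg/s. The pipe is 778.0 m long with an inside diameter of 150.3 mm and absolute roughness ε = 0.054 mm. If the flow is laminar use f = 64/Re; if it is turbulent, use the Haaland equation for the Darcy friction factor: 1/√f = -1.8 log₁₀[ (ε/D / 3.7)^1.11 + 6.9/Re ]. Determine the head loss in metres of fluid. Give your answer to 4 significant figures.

A = πD²/4 = π(0.1503)²/4 = 0.01774 m²; mean velocity V = ṁ/(ρA) = 0.8482/(1021 · 0.01774) = 0.04682 m/s.
Reynolds number Re = ρVD/μ = 1021 · 0.04682 · 0.1503 / 0.00111 = 6473.
Re > 4000 → turbulent. Relative roughness ε/D = 5.4e-05/0.1503 = 0.000359. Haaland: 1/√f = -1.8 log₁₀[(0.000359/3.7)^1.11 + 6.9/6473] = -1.8 log₁₀[3.51e-05 + 0.00107] = 5.325, so f = 0.03527.
Darcy-Weisbach: ΔP = f(L/D)(ρV²/2) = 0.03527·(778/0.1503)·(1021·0.04682²/2) = 0.03527·5176·1.119 = 204.3 Pa.
Head loss h_f = ΔP/(ρg) = 204.3/(1021·9.81) = 0.02040 m.

h_f ≈ 0.02040 m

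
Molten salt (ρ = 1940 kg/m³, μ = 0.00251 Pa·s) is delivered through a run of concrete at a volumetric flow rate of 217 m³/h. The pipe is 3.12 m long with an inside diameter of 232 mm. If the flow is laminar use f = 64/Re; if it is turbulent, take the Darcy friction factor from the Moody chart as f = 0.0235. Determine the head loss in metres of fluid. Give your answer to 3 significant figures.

Q = 217 m³/h = 217/3600 = 0.06028 m³/s.
Cross-sectional area A = πD²/4 = π(0.232)²/4 = 0.04227 m²; mean velocity V = Q/A = 0.06028/0.04227 = 1.426 m/s.
Reynolds number Re = ρVD/μ = 1940 · 1.426 · 0.232 / 0.00251 = 2.557e+05.
Re > 4000 → turbulent; use the Moody-chart value f = 0.0235.
Darcy-Weisbach: ΔP = f(L/D)(ρV²/2) = 0.0235·(3.12/0.232)·(1940·1.426²/2) = 0.0235·13.45·1972 = 623.3 Pa.
Head loss h_f = ΔP/(ρg) = 623.3/(1940·9.81) = 0.0328 m.

h_f ≈ 0.0328 m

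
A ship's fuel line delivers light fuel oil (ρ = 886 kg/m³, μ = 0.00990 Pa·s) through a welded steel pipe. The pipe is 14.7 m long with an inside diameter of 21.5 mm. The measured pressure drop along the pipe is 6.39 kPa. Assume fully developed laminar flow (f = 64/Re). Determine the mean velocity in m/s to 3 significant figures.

For laminar flow, f = 64/Re with Re = ρVD/μ, so Darcy-Weisbach reduces to ΔP = 32μLV/D². Solving for V: V = ΔP·D²/(32μL) = 6390·(0.0215)²/(32·0.0099·14.7) = 0.6343 m/s.
Check: Re = ρVD/μ = 886·0.6343·0.0215/0.0099 = 1220 < 2300, so the laminar assumption holds.

V ≈ 0.634 m/s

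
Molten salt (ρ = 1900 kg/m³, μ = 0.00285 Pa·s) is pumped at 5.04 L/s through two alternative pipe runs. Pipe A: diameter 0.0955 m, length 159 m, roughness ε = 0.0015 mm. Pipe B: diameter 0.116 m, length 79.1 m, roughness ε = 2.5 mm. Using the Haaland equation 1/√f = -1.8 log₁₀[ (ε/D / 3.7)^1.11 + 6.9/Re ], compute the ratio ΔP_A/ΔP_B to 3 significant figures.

Pipe A: V = Q/A = 0.00504/0.007163 = 0.7036 m/s; Re = 4.48e+04; ε/D = 1.57e-05; Haaland → f = 0.02127; ΔP_A = f(L/D)(ρV²/2) = 1.665e+04 Pa.
Pipe B: V = Q/A = 0.00504/0.01057 = 0.4769 m/s; Re = 3.688e+04; ε/D = 0.0216; Haaland → f = 0.05114; ΔP_B = f(L/D)(ρV²/2) = 7535 Pa.
ΔP_A/ΔP_B = 1.665e+04/7535 = 2.21.

ΔP_A/ΔP_B ≈ 2.21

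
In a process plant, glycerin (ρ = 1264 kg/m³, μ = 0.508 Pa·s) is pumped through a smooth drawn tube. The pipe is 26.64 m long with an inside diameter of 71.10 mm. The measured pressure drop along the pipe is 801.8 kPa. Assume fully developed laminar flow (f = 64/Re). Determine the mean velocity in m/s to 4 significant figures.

For laminar flow, f = 64/Re with Re = ρVD/μ, so Darcy-Weisbach reduces to ΔP = 32μLV/D². Solving for V: V = ΔP·D²/(32μL) = 8.018e+05·(0.0711)²/(32·0.508·26.64) = 9.36 m/s.
Check: Re = ρVD/μ = 1264·9.36·0.0711/0.508 = 1656 < 2300, so the laminar assumption holds.

V ≈ 9.360 m/s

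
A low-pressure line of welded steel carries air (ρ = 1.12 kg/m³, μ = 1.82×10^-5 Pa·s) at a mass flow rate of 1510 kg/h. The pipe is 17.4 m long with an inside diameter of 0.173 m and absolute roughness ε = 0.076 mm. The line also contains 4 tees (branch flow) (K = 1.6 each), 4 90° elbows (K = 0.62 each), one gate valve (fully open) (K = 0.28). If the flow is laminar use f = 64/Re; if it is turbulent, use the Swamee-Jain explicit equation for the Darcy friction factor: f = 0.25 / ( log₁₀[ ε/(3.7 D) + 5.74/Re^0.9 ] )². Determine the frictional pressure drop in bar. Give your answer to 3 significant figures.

ṁ = 1510 kg/h = 1510/3600 = 0.4194 kg/s.
A = πD²/4 = π(0.173)²/4 = 0.02351 m²; mean velocity V = ṁ/(ρA) = 0.4194/(1.12 · 0.02351) = 15.93 m/s.
Reynolds number Re = ρVD/μ = 1.12 · 15.93 · 0.173 / 1.82e-05 = 1.696e+05.
Re > 4000 → turbulent. Relative roughness ε/D = 7.6e-05/0.173 = 0.000439. Swamee-Jain: f = 0.25/(log₁₀[0.000439/3.7 + 5.74/1.696e+05^0.9])² = 0.25/(log₁₀[0.000119 + 0.000113])² = 0.25/(-3.635)² = 0.01892.
Total minor-loss coefficient ΣK = 4·1.6 + 4·0.62 + 1·0.28 = 9.16.
ΔP = [f·L/D + ΣK]·(ρV²/2) = [0.01892·17.4/0.173 + 9.16]·(1.12·15.93²/2) = [1.903 + 9.16]·142.1 = 1573 Pa.
ΔP = 1573 Pa = 0.0157 bar.

ΔP ≈ 0.0157 bar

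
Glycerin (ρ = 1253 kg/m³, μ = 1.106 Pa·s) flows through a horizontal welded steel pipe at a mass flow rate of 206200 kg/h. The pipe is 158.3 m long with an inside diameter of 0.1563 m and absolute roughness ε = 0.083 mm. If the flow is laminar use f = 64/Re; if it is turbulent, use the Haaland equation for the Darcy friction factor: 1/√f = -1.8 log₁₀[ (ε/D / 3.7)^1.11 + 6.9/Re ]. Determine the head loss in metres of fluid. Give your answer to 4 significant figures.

ṁ = 206200 kg/h = 206200/3600 = 57.28 kg/s.
A = πD²/4 = π(0.1563)²/4 = 0.01919 m²; mean velocity V = ṁ/(ρA) = 57.28/(1253 · 0.01919) = 2.382 m/s.
Reynolds number Re = ρVD/μ = 1253 · 2.382 · 0.1563 / 1.11 = 421.9.
Re < 2300 → laminar flow, so f = 64/Re = 64/421.9 = 0.1517 (the turbulent correlation is not needed).
Darcy-Weisbach: ΔP = f(L/D)(ρV²/2) = 0.1517·(158.3/0.1563)·(1253·2.382²/2) = 0.1517·1013·3556 = 5.464e+05 Pa.
Head loss h_f = ΔP/(ρg) = 5.464e+05/(1253·9.81) = 44.45 m.

h_f ≈ 44.45 m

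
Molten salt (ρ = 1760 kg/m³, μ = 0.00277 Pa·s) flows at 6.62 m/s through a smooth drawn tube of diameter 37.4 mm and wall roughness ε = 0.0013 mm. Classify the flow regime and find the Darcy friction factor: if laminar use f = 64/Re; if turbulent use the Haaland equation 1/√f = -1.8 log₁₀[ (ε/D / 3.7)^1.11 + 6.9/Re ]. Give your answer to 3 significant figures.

f ≈ 0.0164

Re = ρVD/μ = 1760·6.62·0.0374/0.00277 = 1.573e+05.
Re > 4000 → turbulent. ε/D = 1.3e-06/0.0374 = 3.48e-05; Haaland: 1/√f = -1.8 log₁₀[2.63e-06 + 4.39e-05] = 7.799, so f = 0.01644.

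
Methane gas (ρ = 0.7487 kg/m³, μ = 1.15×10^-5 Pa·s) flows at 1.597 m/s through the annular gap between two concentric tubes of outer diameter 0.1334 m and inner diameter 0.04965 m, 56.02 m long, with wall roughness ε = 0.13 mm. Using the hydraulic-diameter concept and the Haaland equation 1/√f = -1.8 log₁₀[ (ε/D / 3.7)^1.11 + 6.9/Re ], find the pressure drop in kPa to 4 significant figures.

ΔP ≈ 0.02171 kPa

Hydraulic diameter D_h = 4A/P = D_o - D_i = 0.1334 - 0.04965 = 0.08375 m.
Re = ρVD_h/μ = 0.7487·1.597·0.08375/1.15e-05 = 8708.
ε/D_h = 0.00013/0.08375 = 0.00155; Haaland gives 1/√f = -1.8 log₁₀[0.000178+0.000792] = 5.423, so f = 0.034.
ΔP = f(L/D_h)(ρV²/2) = 0.034·56.02/0.08375·0.9547 = 21.71 Pa.
ΔP = 0.02171 kPa.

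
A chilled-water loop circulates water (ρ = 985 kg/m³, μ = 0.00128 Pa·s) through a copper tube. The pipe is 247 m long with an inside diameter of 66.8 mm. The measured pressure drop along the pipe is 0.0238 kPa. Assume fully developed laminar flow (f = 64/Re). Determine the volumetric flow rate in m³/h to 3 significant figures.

Q ≈ 0.132 m³/h

For laminar flow, f = 64/Re with Re = ρVD/μ, so Darcy-Weisbach reduces to ΔP = 32μLV/D². Solving for V: V = ΔP·D²/(32μL) = 23.8·(0.0668)²/(32·0.00128·247) = 0.0105 m/s.
Check: Re = ρVD/μ = 985·0.0105·0.0668/0.00128 = 539.6 < 2300, so the laminar assumption holds.
Q = V·A = 0.0105·(π/4·0.0668²) = 3.679e-05 m³/s = 0.132 m³/h.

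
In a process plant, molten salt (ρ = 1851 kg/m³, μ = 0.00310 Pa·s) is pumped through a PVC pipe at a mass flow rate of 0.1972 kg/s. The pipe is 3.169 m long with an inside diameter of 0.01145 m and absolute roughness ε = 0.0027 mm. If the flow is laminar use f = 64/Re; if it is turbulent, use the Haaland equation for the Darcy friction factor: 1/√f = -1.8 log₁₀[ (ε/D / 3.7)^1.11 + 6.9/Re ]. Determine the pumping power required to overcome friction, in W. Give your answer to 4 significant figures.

P ≈ 1.001 W

A = πD²/4 = π(0.01145)²/4 = 0.000103 m²; mean velocity V = ṁ/(ρA) = 0.1972/(1851 · 0.000103) = 1.035 m/s.
Reynolds number Re = ρVD/μ = 1851 · 1.035 · 0.01145 / 0.0031 = 7074.
Re > 4000 → turbulent. Relative roughness ε/D = 2.7e-06/0.01145 = 0.000236. Haaland: 1/√f = -1.8 log₁₀[(0.000236/3.7)^1.11 + 6.9/7074] = -1.8 log₁₀[2.2e-05 + 0.000975] = 5.402, so f = 0.03427.
Darcy-Weisbach: ΔP = f(L/D)(ρV²/2) = 0.03427·(3.169/0.01145)·(1851·1.035²/2) = 0.03427·276.8·990.8 = 9397 Pa.
Q = ṁ/ρ = 0.1972/1851 = 0.0001065 m³/s.
Pumping power P = QΔP = 0.0001065·9397 = 1.0011 W = 1.001 W.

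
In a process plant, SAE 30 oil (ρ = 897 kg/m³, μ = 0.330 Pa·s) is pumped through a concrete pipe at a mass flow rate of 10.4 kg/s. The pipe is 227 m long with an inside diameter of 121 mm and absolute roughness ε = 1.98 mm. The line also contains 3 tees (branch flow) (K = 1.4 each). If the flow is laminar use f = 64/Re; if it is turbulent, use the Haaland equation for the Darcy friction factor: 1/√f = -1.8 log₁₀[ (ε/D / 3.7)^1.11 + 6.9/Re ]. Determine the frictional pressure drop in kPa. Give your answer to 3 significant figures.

A = πD²/4 = π(0.121)²/4 = 0.0115 m²; mean velocity V = ṁ/(ρA) = 10.4/(897 · 0.0115) = 1.008 m/s.
Reynolds number Re = ρVD/μ = 897 · 1.008 · 0.121 / 0.33 = 331.6.
Re < 2300 → laminar flow, so f = 64/Re = 64/331.6 = 0.193 (the turbulent correlation is not needed).
Total minor-loss coefficient ΣK = 3·1.4 = 4.2.
ΔP = [f·L/D + ΣK]·(ρV²/2) = [0.193·227/0.121 + 4.2]·(897·1.008²/2) = [362.1 + 4.2]·456 = 1.67e+05 Pa.
ΔP = 1.67e+05 Pa = 167 kPa.

ΔP ≈ 167 kPa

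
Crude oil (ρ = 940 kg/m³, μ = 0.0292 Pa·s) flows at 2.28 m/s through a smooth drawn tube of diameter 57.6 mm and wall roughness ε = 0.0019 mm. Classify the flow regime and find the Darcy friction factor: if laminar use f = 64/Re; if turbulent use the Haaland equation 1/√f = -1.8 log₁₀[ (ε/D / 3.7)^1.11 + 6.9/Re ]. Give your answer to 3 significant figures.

f ≈ 0.0397

Re = ρVD/μ = 940·2.28·0.0576/0.0292 = 4228.
Re > 4000 → turbulent. ε/D = 1.9e-06/0.0576 = 3.3e-05; Haaland: 1/√f = -1.8 log₁₀[2.48e-06 + 0.00163] = 5.016, so f = 0.03975.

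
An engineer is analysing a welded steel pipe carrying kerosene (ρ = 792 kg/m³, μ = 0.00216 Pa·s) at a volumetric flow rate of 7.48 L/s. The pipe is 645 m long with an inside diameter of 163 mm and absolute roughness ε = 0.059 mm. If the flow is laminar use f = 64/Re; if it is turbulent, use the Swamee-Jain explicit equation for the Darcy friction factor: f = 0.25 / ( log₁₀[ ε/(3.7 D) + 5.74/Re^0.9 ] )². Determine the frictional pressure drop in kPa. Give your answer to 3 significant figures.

ΔP ≈ 5.29 kPa

Q = 7.48 L/s = 7.48/1000 = 0.00748 m³/s.
Cross-sectional area A = πD²/4 = π(0.163)²/4 = 0.02087 m²; mean velocity V = Q/A = 0.00748/0.02087 = 0.3585 m/s.
Reynolds number Re = ρVD/μ = 792 · 0.3585 · 0.163 / 0.00216 = 2.142e+04.
Re > 4000 → turbulent. Relative roughness ε/D = 5.9e-05/0.163 = 0.000362. Swamee-Jain: f = 0.25/(log₁₀[0.000362/3.7 + 5.74/2.142e+04^0.9])² = 0.25/(log₁₀[9.78e-05 + 0.000726])² = 0.25/(-3.084)² = 0.02628.
Darcy-Weisbach: ΔP = f(L/D)(ρV²/2) = 0.02628·(645/0.163)·(792·0.3585²/2) = 0.02628·3957·50.88 = 5292 Pa.
ΔP = 5292 Pa = 5.29 kPa.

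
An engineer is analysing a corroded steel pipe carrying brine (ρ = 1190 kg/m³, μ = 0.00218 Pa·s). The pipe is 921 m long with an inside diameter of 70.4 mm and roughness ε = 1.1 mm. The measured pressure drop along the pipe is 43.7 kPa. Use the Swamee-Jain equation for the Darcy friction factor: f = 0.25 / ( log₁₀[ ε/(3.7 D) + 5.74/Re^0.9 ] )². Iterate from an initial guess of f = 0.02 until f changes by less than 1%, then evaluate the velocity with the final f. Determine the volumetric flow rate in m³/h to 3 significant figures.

Rearranging Darcy-Weisbach: V = √(2·ΔP·D/(f·L·ρ)). With ε/D = 0.0011/0.0704 = 0.0156, iterate starting from f = 0.02:
  f = 0.02 → V = √(2·4.37e+04·0.0704/(0.02·921·1190)) = 0.5298 m/s; Re = ρVD/μ = 2.036e+04; f → 0.04716
  f = 0.04716 → V = 0.345 m/s; Re = 1.326e+04; f → 0.04842
  f = 0.04842 → V = 0.3405 m/s; Re = 1.309e+04; f → 0.04846
Converged (Δf/f < 1%). With the final f = 0.04846: V = √(2·4.37e+04·0.0704/(0.04846·921·1190)) = 0.3404 m/s.
Q = V·A = 0.3404·(π/4·0.0704²) = 0.001325 m³/s = 4.77 m³/h.

Q ≈ 4.77 m³/h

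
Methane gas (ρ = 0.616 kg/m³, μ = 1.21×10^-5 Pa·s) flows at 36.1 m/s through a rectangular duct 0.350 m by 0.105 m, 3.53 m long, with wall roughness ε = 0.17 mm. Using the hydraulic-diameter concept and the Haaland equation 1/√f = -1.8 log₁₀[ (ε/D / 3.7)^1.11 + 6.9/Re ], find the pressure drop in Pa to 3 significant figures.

Hydraulic diameter D_h = 4A/P = 4·(0.35·0.105)/(2·(0.35+0.105)) = 0.147/0.91 = 0.1615 m.
Re = ρVD_h/μ = 0.616·36.1·0.1615/1.21e-05 = 2.969e+05.
ε/D_h = 0.00017/0.1615 = 0.00105; Haaland gives 1/√f = -1.8 log₁₀[0.000116+2.32e-05] = 6.942, so f = 0.02075.
ΔP = f(L/D_h)(ρV²/2) = 0.02075·3.53/0.1615·401.4 = 182 Pa.

ΔP ≈ 182 Pa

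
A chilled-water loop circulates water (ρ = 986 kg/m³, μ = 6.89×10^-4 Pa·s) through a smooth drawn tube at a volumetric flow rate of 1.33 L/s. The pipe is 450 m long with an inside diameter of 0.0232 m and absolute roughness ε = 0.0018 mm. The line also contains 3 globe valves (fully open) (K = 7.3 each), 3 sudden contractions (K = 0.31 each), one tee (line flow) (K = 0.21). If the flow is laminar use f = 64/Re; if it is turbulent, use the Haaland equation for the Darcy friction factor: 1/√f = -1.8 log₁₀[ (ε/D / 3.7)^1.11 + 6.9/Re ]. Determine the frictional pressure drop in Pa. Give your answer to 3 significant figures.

Q = 1.33 L/s = 1.33/1000 = 0.00133 m³/s.
Cross-sectional area A = πD²/4 = π(0.0232)²/4 = 0.0004227 m²; mean velocity V = Q/A = 0.00133/0.0004227 = 3.146 m/s.
Reynolds number Re = ρVD/μ = 986 · 3.146 · 0.0232 / 0.000689 = 1.045e+05.
Re > 4000 → turbulent. Relative roughness ε/D = 1.8e-06/0.0232 = 7.76e-05. Haaland: 1/√f = -1.8 log₁₀[(7.76e-05/3.7)^1.11 + 6.9/1.045e+05] = -1.8 log₁₀[6.41e-06 + 6.61e-05] = 7.452, so f = 0.01801.
Total minor-loss coefficient ΣK = 3·7.3 + 3·0.31 + 1·0.21 = 23.
ΔP = [f·L/D + ΣK]·(ρV²/2) = [0.01801·450/0.0232 + 23]·(986·3.146²/2) = [349.3 + 23]·4880 = 1.817e+06 Pa.

ΔP ≈ 1.82×10^6 Pa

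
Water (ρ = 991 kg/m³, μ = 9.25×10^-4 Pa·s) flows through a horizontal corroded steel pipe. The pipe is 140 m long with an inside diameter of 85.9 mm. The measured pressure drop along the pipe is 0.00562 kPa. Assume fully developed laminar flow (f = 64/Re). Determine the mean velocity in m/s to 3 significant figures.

For laminar flow, f = 64/Re with Re = ρVD/μ, so Darcy-Weisbach reduces to ΔP = 32μLV/D². Solving for V: V = ΔP·D²/(32μL) = 5.62·(0.0859)²/(32·0.000925·140) = 0.01001 m/s.
Check: Re = ρVD/μ = 991·0.01001·0.0859/0.000925 = 920.9 < 2300, so the laminar assumption holds.

V ≈ 0.0100 m/s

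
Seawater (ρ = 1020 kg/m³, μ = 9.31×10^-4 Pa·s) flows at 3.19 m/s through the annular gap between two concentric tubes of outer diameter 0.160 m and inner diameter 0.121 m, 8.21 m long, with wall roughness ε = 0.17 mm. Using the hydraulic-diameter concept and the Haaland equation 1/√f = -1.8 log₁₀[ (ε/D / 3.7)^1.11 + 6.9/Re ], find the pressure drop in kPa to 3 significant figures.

Hydraulic diameter D_h = 4A/P = D_o - D_i = 0.16 - 0.121 = 0.039 m.
Re = ρVD_h/μ = 1020·3.19·0.039/0.000931 = 1.363e+05.
ε/D_h = 0.00017/0.039 = 0.00436; Haaland gives 1/√f = -1.8 log₁₀[0.000561+5.06e-05] = 5.784, so f = 0.02989.
ΔP = f(L/D_h)(ρV²/2) = 0.02989·8.21/0.039·5190 = 3.265e+04 Pa.
ΔP = 32.7 kPa.

ΔP ≈ 32.7 kPa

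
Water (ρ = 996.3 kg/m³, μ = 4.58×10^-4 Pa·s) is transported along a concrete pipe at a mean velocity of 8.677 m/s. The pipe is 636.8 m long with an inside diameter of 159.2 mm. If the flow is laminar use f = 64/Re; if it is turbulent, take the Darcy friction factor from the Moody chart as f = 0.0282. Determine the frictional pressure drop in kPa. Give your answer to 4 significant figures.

ΔP ≈ 4231 kPa

Reynolds number Re = ρVD/μ = 996.3 · 8.677 · 0.1592 / 0.000458 = 3.005e+06.
Re > 4000 → turbulent; use the Moody-chart value f = 0.0282.
Darcy-Weisbach: ΔP = f(L/D)(ρV²/2) = 0.0282·(636.8/0.1592)·(996.3·8.677²/2) = 0.0282·4000·3.751e+04 = 4.231e+06 Pa.
ΔP = 4.231e+06 Pa = 4231 kPa.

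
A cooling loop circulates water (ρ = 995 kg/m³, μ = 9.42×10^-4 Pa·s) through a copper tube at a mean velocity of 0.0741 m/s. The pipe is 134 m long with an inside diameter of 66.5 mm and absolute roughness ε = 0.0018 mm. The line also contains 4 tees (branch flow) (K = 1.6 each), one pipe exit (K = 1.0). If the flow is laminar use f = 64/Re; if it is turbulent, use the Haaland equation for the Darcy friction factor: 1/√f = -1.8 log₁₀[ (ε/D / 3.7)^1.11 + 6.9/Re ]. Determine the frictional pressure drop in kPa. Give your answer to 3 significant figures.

Reynolds number Re = ρVD/μ = 995 · 0.0741 · 0.0665 / 0.000942 = 5205.
Re > 4000 → turbulent. Relative roughness ε/D = 1.8e-06/0.0665 = 2.71e-05. Haaland: 1/√f = -1.8 log₁₀[(2.71e-05/3.7)^1.11 + 6.9/5205] = -1.8 log₁₀[1.99e-06 + 0.00133] = 5.178, so f = 0.03729.
Total minor-loss coefficient ΣK = 4·1.6 + 1·1 = 7.4.
ΔP = [f·L/D + ΣK]·(ρV²/2) = [0.03729·134/0.0665 + 7.4]·(995·0.0741²/2) = [75.14 + 7.4]·2.732 = 225.5 Pa.
ΔP = 225.5 Pa = 0.225 kPa.

ΔP ≈ 0.225 kPa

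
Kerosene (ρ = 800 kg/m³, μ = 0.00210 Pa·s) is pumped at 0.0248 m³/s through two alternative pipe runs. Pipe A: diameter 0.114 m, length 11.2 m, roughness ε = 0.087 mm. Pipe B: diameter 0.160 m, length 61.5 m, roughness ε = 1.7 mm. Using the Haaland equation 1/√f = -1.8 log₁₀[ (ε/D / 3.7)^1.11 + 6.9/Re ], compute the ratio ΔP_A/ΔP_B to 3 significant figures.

ΔP_A/ΔP_B ≈ 0.527

Pipe A: V = Q/A = 0.0248/0.01021 = 2.43 m/s; Re = 1.055e+05; ε/D = 0.000763; Haaland → f = 0.02099; ΔP_A = f(L/D)(ρV²/2) = 4871 Pa.
Pipe B: V = Q/A = 0.0248/0.02011 = 1.233 m/s; Re = 7.518e+04; ε/D = 0.0106; Haaland → f = 0.03949; ΔP_B = f(L/D)(ρV²/2) = 9236 Pa.
ΔP_A/ΔP_B = 4871/9236 = 0.527.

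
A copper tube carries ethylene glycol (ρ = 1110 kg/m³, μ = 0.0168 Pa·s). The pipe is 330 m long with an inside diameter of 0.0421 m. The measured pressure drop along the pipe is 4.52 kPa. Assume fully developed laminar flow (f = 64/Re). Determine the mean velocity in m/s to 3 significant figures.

V ≈ 0.0452 m/s

For laminar flow, f = 64/Re with Re = ρVD/μ, so Darcy-Weisbach reduces to ΔP = 32μLV/D². Solving for V: V = ΔP·D²/(32μL) = 4520·(0.0421)²/(32·0.0168·330) = 0.04516 m/s.
Check: Re = ρVD/μ = 1110·0.04516·0.0421/0.0168 = 125.6 < 2300, so the laminar assumption holds.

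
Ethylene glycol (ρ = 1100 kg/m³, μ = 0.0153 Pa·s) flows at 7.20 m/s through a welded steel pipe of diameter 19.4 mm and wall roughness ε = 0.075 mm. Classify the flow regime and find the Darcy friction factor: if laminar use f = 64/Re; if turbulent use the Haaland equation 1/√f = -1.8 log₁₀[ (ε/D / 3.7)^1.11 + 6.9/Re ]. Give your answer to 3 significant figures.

f ≈ 0.0360

Re = ρVD/μ = 1100·7.2·0.0194/0.0153 = 1.004e+04.
Re > 4000 → turbulent. ε/D = 7.5e-05/0.0194 = 0.00387; Haaland: 1/√f = -1.8 log₁₀[0.000491 + 0.000687] = 5.272, so f = 0.03598.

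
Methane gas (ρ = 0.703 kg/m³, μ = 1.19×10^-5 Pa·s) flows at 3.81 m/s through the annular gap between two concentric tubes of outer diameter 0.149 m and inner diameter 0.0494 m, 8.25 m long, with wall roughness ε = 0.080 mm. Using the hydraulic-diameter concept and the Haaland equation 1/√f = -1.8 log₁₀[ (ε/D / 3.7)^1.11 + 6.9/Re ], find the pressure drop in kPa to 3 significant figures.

Hydraulic diameter D_h = 4A/P = D_o - D_i = 0.149 - 0.0494 = 0.0996 m.
Re = ρVD_h/μ = 0.703·3.81·0.0996/1.19e-05 = 2.242e+04.
ε/D_h = 8e-05/0.0996 = 0.000803; Haaland gives 1/√f = -1.8 log₁₀[8.58e-05+0.000308] = 6.129, so f = 0.02662.
ΔP = f(L/D_h)(ρV²/2) = 0.02662·8.25/0.0996·5.102 = 11.25 Pa.
ΔP = 0.0113 kPa.

ΔP ≈ 0.0113 kPa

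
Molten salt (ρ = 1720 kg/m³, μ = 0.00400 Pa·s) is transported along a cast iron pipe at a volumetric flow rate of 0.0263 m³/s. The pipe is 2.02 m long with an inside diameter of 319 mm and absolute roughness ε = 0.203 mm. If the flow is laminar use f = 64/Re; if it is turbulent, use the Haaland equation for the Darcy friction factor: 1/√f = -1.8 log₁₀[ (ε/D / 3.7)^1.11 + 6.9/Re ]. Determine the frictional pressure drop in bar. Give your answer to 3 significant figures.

Cross-sectional area A = πD²/4 = π(0.319)²/4 = 0.07992 m²; mean velocity V = Q/A = 0.0263/0.07992 = 0.3291 m/s.
Reynolds number Re = ρVD/μ = 1720 · 0.3291 · 0.319 / 0.004 = 4.514e+04.
Re > 4000 → turbulent. Relative roughness ε/D = 0.000203/0.319 = 0.000636. Haaland: 1/√f = -1.8 log₁₀[(0.000636/3.7)^1.11 + 6.9/4.514e+04] = -1.8 log₁₀[6.63e-05 + 0.000153] = 6.587, so f = 0.02305.
Darcy-Weisbach: ΔP = f(L/D)(ρV²/2) = 0.02305·(2.02/0.319)·(1720·0.3291²/2) = 0.02305·6.332·93.13 = 13.59 Pa.
ΔP = 13.59 Pa = 1.36×10^-4 bar.

ΔP ≈ 1.36×10^-4 bar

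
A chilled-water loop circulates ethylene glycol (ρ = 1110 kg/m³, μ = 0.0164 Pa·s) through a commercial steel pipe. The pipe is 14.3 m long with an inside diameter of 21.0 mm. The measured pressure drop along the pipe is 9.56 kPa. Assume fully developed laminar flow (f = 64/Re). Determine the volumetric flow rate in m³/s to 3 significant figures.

Q ≈ 1.95×10^-4 m³/s

For laminar flow, f = 64/Re with Re = ρVD/μ, so Darcy-Weisbach reduces to ΔP = 32μLV/D². Solving for V: V = ΔP·D²/(32μL) = 9560·(0.021)²/(32·0.0164·14.3) = 0.5618 m/s.
Check: Re = ρVD/μ = 1110·0.5618·0.021/0.0164 = 798.5 < 2300, so the laminar assumption holds.
Q = V·A = 0.5618·(π/4·0.021²) = 0.0001946 m³/s = 1.95×10^-4 m³/s.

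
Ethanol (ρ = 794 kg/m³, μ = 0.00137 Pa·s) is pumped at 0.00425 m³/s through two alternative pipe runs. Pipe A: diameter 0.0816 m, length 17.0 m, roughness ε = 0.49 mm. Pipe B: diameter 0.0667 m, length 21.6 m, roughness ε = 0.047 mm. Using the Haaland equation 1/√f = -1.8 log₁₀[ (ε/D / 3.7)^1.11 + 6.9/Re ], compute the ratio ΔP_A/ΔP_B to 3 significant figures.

Pipe A: V = Q/A = 0.00425/0.00523 = 0.8127 m/s; Re = 3.843e+04; ε/D = 0.006; Haaland → f = 0.0341; ΔP_A = f(L/D)(ρV²/2) = 1862 Pa.
Pipe B: V = Q/A = 0.00425/0.003494 = 1.216 m/s; Re = 4.702e+04; ε/D = 0.000705; Haaland → f = 0.0231; ΔP_B = f(L/D)(ρV²/2) = 4393 Pa.
ΔP_A/ΔP_B = 1862/4393 = 0.424.

ΔP_A/ΔP_B ≈ 0.424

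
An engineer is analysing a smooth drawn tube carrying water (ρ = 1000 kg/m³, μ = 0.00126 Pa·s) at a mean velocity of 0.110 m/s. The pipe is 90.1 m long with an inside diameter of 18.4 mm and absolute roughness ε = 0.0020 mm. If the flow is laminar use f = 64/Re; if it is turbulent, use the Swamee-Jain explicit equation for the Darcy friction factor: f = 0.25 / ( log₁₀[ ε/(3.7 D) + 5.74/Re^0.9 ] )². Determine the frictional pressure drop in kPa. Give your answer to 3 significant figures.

ΔP ≈ 1.18 kPa

Reynolds number Re = ρVD/μ = 1000 · 0.11 · 0.0184 / 0.00126 = 1606.
Re < 2300 → laminar flow, so f = 64/Re = 64/1606 = 0.03984 (the turbulent correlation is not needed).
Darcy-Weisbach: ΔP = f(L/D)(ρV²/2) = 0.03984·(90.1/0.0184)·(1000·0.11²/2) = 0.03984·4897·6.05 = 1180 Pa.
ΔP = 1180 Pa = 1.18 kPa.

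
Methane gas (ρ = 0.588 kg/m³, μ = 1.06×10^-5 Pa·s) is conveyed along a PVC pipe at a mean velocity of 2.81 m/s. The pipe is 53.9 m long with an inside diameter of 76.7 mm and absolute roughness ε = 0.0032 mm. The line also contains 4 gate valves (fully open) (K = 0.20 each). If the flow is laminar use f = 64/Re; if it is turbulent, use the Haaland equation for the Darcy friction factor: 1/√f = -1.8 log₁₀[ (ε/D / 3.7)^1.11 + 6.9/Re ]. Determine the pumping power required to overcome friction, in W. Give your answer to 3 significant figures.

Reynolds number Re = ρVD/μ = 0.588 · 2.81 · 0.0767 / 1.06e-05 = 1.196e+04.
Re > 4000 → turbulent. Relative roughness ε/D = 3.2e-06/0.0767 = 4.17e-05. Haaland: 1/√f = -1.8 log₁₀[(4.17e-05/3.7)^1.11 + 6.9/1.196e+04] = -1.8 log₁₀[3.22e-06 + 0.000577] = 5.825, so f = 0.02947.
Total minor-loss coefficient ΣK = 4·0.2 = 0.8.
ΔP = [f·L/D + ΣK]·(ρV²/2) = [0.02947·53.9/0.0767 + 0.8]·(0.588·2.81²/2) = [20.71 + 0.8]·2.321 = 49.93 Pa.
Q = V·A = 2.81·0.00462 = 0.01298 m³/s.
Pumping power P = QΔP = 0.01298·49.93 = 0.6483 W = 0.648 W.

P ≈ 0.648 W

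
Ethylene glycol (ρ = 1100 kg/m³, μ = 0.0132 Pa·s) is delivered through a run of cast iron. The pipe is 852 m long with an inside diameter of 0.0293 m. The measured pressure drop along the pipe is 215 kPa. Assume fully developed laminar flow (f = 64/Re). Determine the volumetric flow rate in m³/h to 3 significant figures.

Q ≈ 1.24 m³/h

For laminar flow, f = 64/Re with Re = ρVD/μ, so Darcy-Weisbach reduces to ΔP = 32μLV/D². Solving for V: V = ΔP·D²/(32μL) = 2.15e+05·(0.0293)²/(32·0.0132·852) = 0.5129 m/s.
Check: Re = ρVD/μ = 1100·0.5129·0.0293/0.0132 = 1252 < 2300, so the laminar assumption holds.
Q = V·A = 0.5129·(π/4·0.0293²) = 0.0003458 m³/s = 1.24 m³/h.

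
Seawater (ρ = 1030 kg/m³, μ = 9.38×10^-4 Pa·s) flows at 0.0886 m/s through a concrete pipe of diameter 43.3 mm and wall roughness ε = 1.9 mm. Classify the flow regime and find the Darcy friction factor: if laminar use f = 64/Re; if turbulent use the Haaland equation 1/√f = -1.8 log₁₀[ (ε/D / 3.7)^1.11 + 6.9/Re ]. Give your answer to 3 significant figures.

Re = ρVD/μ = 1030·0.0886·0.0433/0.000938 = 4213.
Re > 4000 → turbulent. ε/D = 0.0019/0.0433 = 0.0439; Haaland: 1/√f = -1.8 log₁₀[0.00728 + 0.00164] = 3.689, so f = 0.07347.

f ≈ 0.0735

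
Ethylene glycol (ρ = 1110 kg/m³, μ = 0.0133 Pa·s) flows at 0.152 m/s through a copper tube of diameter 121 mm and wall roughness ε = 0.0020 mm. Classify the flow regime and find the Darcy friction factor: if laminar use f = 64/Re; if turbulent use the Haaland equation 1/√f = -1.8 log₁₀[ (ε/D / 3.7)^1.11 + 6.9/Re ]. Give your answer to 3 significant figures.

Re = ρVD/μ = 1110·0.152·0.121/0.0133 = 1535.
Re < 2300 → laminar, so f = 64/Re = 0.04169 (roughness is irrelevant in laminar flow).

f ≈ 0.0417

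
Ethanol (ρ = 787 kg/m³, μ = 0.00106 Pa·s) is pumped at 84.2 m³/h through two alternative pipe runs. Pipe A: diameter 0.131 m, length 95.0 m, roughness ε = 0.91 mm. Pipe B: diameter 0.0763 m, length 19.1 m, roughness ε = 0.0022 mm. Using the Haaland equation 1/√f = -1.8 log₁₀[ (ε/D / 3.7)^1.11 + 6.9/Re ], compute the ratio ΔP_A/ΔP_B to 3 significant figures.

ΔP_A/ΔP_B ≈ 0.775

Pipe A: V = Q/A = 0.02339/0.01348 = 1.735 m/s; Re = 1.688e+05; ε/D = 0.00695; Haaland → f = 0.03411; ΔP_A = f(L/D)(ρV²/2) = 2.931e+04 Pa.
Pipe B: V = Q/A = 0.02339/0.004572 = 5.115 m/s; Re = 2.898e+05; ε/D = 2.88e-05; Haaland → f = 0.01468; ΔP_B = f(L/D)(ρV²/2) = 3.783e+04 Pa.
ΔP_A/ΔP_B = 2.931e+04/3.783e+04 = 0.775.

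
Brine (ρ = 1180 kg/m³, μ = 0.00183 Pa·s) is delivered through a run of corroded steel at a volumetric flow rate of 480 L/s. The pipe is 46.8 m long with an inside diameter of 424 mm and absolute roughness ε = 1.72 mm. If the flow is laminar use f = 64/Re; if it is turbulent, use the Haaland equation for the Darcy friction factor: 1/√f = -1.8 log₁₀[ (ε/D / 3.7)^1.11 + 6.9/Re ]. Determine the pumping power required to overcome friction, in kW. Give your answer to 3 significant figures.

Q = 480 L/s = 480/1000 = 0.48 m³/s.
Cross-sectional area A = πD²/4 = π(0.424)²/4 = 0.1412 m²; mean velocity V = Q/A = 0.48/0.1412 = 3.4 m/s.
Reynolds number Re = ρVD/μ = 1180 · 3.4 · 0.424 / 0.00183 = 9.294e+05.
Re > 4000 → turbulent. Relative roughness ε/D = 0.00172/0.424 = 0.00406. Haaland: 1/√f = -1.8 log₁₀[(0.00406/3.7)^1.11 + 6.9/9.294e+05] = -1.8 log₁₀[0.000518 + 7.42e-06] = 5.903, so f = 0.0287.
Darcy-Weisbach: ΔP = f(L/D)(ρV²/2) = 0.0287·(46.8/0.424)·(1180·3.4²/2) = 0.0287·110.4·6819 = 2.16e+04 Pa.
Pumping power P = QΔP = 0.48·2.16e+04 = 10370 W = 10.4 kW.

P ≈ 10.4 kW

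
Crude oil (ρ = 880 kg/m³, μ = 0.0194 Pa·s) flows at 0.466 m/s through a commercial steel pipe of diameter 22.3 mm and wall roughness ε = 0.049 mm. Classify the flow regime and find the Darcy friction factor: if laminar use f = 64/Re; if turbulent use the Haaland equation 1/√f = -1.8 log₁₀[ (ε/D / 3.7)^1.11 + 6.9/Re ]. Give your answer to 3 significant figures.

Re = ρVD/μ = 880·0.466·0.0223/0.0194 = 471.4.
Re < 2300 → laminar, so f = 64/Re = 0.1358 (roughness is irrelevant in laminar flow).

f ≈ 0.136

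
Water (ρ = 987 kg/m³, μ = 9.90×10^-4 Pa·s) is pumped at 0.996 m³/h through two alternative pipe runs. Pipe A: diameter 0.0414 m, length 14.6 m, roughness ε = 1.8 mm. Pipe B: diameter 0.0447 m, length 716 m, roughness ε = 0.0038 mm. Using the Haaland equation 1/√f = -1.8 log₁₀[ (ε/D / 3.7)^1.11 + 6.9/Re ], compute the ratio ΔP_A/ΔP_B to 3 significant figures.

ΔP_A/ΔP_B ≈ 0.0635

Pipe A: V = Q/A = 0.0002767/0.001346 = 0.2055 m/s; Re = 8483; ε/D = 0.0435; Haaland → f = 0.07027; ΔP_A = f(L/D)(ρV²/2) = 516.6 Pa.
Pipe B: V = Q/A = 0.0002767/0.001569 = 0.1763 m/s; Re = 7857; ε/D = 8.5e-05; Haaland → f = 0.03312; ΔP_B = f(L/D)(ρV²/2) = 8136 Pa.
ΔP_A/ΔP_B = 516.6/8136 = 0.0635.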